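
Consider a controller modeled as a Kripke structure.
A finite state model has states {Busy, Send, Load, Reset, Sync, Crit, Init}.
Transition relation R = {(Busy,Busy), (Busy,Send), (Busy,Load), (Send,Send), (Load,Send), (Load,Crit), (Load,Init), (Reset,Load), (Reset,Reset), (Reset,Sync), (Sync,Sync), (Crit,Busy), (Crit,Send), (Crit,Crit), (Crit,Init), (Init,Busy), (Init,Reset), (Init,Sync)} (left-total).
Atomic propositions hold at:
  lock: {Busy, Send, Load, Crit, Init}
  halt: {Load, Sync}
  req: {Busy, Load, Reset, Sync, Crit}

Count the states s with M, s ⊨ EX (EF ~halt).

6

Sat(~halt) = {Busy, Send, Reset, Crit, Init}
EF ~halt: least fixpoint, start Z0 = {Busy, Send, Reset, Crit, Init}, add states with some successor in Z. Z1 = {Busy, Send, Load, Reset, Crit, Init}; fixed.
Sat(EF ~halt) = {Busy, Send, Load, Reset, Crit, Init}
Sat(EX (EF ~halt)) = {s : some successor in {Busy, Send, Load, Reset, Crit, Init}} = {Busy, Send, Load, Reset, Crit, Init}
|Sat(EX (EF ~halt))| = |{Busy, Send, Load, Reset, Crit, Init}| = 6.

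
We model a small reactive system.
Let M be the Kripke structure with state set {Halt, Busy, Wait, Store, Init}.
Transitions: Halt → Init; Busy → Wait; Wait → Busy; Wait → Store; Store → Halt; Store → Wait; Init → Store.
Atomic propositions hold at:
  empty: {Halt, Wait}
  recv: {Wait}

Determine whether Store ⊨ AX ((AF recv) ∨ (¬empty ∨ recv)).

No

AF recv: least fixpoint, start Z0 = {Wait}, add states with every successor in Z. Z1 = {Busy, Wait}; fixed.
Sat(AF recv) = {Busy, Wait}
Sat(¬empty) = {Busy, Store, Init}
Sat(¬empty ∨ recv) = {Busy, Wait, Store, Init}
Sat((AF recv) ∨ (¬empty ∨ recv)) = {Busy, Wait, Store, Init}
Sat(AX ((AF recv) ∨ (¬empty ∨ recv))) = {s : every successor in {Busy, Wait, Store, Init}} = {Halt, Busy, Wait, Init}
Store ∉ Sat(AX ((AF recv) ∨ (¬empty ∨ recv))) = {Halt, Busy, Wait, Init}, so the formula does not hold at Store.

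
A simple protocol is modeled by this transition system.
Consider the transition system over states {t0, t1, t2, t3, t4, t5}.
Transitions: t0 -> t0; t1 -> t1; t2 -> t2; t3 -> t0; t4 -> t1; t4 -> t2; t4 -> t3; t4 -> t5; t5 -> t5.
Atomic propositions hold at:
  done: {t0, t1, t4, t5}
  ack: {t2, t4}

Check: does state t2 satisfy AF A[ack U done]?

A[ack U done]: least fixpoint, start Z0 = Sat(done) = {t0, t1, t4, t5}, add states in Sat(ack) with every successor in Z. Already a fixed point.
Sat(A[ack U done]) = {t0, t1, t4, t5}
AF A[ack U done]: least fixpoint, start Z0 = {t0, t1, t4, t5}, add states with every successor in Z. Z1 = {t0, t1, t3, t4, t5}; fixed.
Sat(AF A[ack U done]) = {t0, t1, t3, t4, t5}
t2 ∉ Sat(AF A[ack U done]) = {t0, t1, t3, t4, t5}, so the formula does not hold at t2.

No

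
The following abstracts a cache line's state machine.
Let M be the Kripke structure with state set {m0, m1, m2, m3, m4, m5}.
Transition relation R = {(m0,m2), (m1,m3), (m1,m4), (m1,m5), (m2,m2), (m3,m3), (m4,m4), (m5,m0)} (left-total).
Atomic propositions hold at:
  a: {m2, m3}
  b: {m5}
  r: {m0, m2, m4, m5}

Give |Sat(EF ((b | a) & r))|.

Sat(b | a) = {m2, m3, m5}
Sat((b | a) & r) = {m2, m5}
EF ((b | a) & r): least fixpoint, start Z0 = {m2, m5}, add states with some successor in Z. Z1 = {m0, m1, m2, m5}; fixed.
Sat(EF ((b | a) & r)) = {m0, m1, m2, m5}
|Sat(EF ((b | a) & r))| = |{m0, m1, m2, m5}| = 4.

4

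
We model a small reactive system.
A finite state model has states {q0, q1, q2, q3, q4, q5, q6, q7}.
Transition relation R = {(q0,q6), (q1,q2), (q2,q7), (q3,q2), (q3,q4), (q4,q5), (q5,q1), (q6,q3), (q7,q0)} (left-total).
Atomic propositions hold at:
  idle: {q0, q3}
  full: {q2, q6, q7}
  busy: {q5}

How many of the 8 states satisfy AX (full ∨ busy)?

Sat(full ∨ busy) = {q2, q5, q6, q7}
Sat(AX (full ∨ busy)) = {s : every successor in {q2, q5, q6, q7}} = {q0, q1, q2, q4}
|Sat(AX (full ∨ busy))| = |{q0, q1, q2, q4}| = 4.

4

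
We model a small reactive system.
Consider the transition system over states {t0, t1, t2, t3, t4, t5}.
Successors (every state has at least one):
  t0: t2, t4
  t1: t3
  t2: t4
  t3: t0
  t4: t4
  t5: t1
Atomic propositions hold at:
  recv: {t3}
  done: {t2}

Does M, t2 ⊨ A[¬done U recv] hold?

Sat(¬done) = {t0, t1, t3, t4, t5}
A[¬done U recv]: least fixpoint, start Z0 = Sat(recv) = {t3}, add states in Sat(¬done) with every successor in Z. Z1 = {t1, t3}; Z2 = {t1, t3, t5}; fixed.
Sat(A[¬done U recv]) = {t1, t3, t5}
t2 ∉ Sat(A[¬done U recv]) = {t1, t3, t5}, so the formula does not hold at t2.

No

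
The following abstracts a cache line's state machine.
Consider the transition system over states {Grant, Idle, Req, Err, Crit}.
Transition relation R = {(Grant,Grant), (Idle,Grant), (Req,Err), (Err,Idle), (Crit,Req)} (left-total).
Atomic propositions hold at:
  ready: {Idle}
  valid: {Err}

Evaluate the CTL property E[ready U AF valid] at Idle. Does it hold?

AF valid: least fixpoint, start Z0 = {Err}, add states with every successor in Z. Z1 = {Req, Err}; Z2 = {Req, Err, Crit}; fixed.
Sat(AF valid) = {Req, Err, Crit}
E[ready U AF valid]: least fixpoint, start Z0 = Sat(AF valid) = {Req, Err, Crit}, add states in Sat(ready) with some successor in Z. Already a fixed point.
Sat(E[ready U AF valid]) = {Req, Err, Crit}
Idle ∉ Sat(E[ready U AF valid]) = {Req, Err, Crit}, so the formula does not hold at Idle.

No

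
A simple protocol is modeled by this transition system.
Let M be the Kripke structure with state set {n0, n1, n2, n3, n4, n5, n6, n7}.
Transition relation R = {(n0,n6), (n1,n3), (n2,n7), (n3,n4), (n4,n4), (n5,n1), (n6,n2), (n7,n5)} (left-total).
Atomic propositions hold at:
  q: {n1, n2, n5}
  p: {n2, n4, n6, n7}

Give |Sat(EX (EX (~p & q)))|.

Sat(~p) = {n0, n1, n3, n5}
Sat(~p & q) = {n1, n5}
Sat(EX (~p & q)) = {s : some successor in {n1, n5}} = {n5, n7}
Sat(EX (EX (~p & q))) = {s : some successor in {n5, n7}} = {n2, n7}
|Sat(EX (EX (~p & q)))| = |{n2, n7}| = 2.

2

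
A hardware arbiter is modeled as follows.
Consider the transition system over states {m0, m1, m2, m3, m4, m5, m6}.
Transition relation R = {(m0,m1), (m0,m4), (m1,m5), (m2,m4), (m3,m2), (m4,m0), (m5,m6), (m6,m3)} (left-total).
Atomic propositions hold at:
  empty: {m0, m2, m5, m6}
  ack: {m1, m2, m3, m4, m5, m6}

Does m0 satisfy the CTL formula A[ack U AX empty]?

No

Sat(AX empty) = {s : every successor in {m0, m2, m5, m6}} = {m1, m3, m4, m5}
A[ack U AX empty]: least fixpoint, start Z0 = Sat(AX empty) = {m1, m3, m4, m5}, add states in Sat(ack) with every successor in Z. Z1 = {m1, m2, m3, m4, m5, m6}; fixed.
Sat(A[ack U AX empty]) = {m1, m2, m3, m4, m5, m6}
m0 ∉ Sat(A[ack U AX empty]) = {m1, m2, m3, m4, m5, m6}, so the formula does not hold at m0.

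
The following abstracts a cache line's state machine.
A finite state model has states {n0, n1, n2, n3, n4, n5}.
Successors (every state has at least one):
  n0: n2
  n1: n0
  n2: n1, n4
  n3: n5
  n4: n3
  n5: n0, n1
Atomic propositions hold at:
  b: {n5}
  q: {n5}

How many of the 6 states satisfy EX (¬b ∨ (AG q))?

Sat(¬b) = {n0, n1, n2, n3, n4}
AG q: greatest fixpoint, start Z0 = {n5}, keep only states in Sat with every successor in Z. Z1 = ∅; fixed.
Sat(AG q) = ∅
Sat(¬b ∨ (AG q)) = {n0, n1, n2, n3, n4}
Sat(EX (¬b ∨ (AG q))) = {s : some successor in {n0, n1, n2, n3, n4}} = {n0, n1, n2, n4, n5}
|Sat(EX (¬b ∨ (AG q)))| = |{n0, n1, n2, n4, n5}| = 5.

5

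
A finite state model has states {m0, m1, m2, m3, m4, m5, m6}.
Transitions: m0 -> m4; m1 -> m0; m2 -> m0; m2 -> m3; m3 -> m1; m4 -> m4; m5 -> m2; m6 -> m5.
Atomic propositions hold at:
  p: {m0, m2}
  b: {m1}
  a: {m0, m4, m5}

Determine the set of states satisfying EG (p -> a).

Sat(p -> a) = {m0, m1, m3, m4, m5, m6}
EG (p -> a): greatest fixpoint, start Z0 = {m0, m1, m3, m4, m5, m6}, keep only states in Sat with some successor in Z. Z1 = {m0, m1, m3, m4, m6}; Z2 = {m0, m1, m3, m4}; fixed.
Sat(EG (p -> a)) = {m0, m1, m3, m4}

{m0, m1, m3, m4}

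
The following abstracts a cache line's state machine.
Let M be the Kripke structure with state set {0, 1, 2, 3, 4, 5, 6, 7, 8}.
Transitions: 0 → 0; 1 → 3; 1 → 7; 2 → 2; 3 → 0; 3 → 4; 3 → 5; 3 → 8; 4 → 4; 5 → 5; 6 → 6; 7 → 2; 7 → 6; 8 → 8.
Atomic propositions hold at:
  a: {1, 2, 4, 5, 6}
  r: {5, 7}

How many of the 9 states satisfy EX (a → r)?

Sat(a → r) = {0, 3, 5, 7, 8}
Sat(EX (a → r)) = {s : some successor in {0, 3, 5, 7, 8}} = {0, 1, 3, 5, 8}
|Sat(EX (a → r))| = |{0, 1, 3, 5, 8}| = 5.

5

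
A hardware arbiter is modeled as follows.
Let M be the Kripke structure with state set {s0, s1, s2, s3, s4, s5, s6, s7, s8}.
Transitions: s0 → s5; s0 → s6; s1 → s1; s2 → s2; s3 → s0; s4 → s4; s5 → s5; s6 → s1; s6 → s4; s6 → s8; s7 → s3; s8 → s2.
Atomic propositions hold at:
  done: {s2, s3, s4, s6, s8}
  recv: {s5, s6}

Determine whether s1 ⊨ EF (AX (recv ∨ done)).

No

Sat(recv ∨ done) = {s2, s3, s4, s5, s6, s8}
Sat(AX (recv ∨ done)) = {s : every successor in {s2, s3, s4, s5, s6, s8}} = {s0, s2, s4, s5, s7, s8}
EF (AX (recv ∨ done)): least fixpoint, start Z0 = {s0, s2, s4, s5, s7, s8}, add states with some successor in Z. Z1 = {s0, s2, s3, s4, s5, s6, s7, s8}; fixed.
Sat(EF (AX (recv ∨ done))) = {s0, s2, s3, s4, s5, s6, s7, s8}
s1 ∉ Sat(EF (AX (recv ∨ done))) = {s0, s2, s3, s4, s5, s6, s7, s8}, so the formula does not hold at s1.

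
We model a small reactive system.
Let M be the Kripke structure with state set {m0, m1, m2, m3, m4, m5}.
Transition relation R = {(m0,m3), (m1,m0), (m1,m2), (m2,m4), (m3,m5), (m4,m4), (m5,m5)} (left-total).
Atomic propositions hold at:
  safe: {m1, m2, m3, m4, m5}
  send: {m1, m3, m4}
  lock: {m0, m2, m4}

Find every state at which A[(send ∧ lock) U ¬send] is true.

{m0, m2, m5}

Sat(send ∧ lock) = {m4}
Sat(¬send) = {m0, m2, m5}
A[(send ∧ lock) U ¬send]: least fixpoint, start Z0 = Sat(¬send) = {m0, m2, m5}, add states in Sat(send ∧ lock) with every successor in Z. Already a fixed point.
Sat(A[(send ∧ lock) U ¬send]) = {m0, m2, m5}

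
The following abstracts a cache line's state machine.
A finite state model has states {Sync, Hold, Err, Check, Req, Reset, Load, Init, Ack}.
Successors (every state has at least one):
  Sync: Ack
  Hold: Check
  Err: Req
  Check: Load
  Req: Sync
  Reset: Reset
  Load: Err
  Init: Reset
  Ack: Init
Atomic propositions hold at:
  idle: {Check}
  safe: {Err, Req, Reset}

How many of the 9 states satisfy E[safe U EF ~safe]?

8

Sat(~safe) = {Sync, Hold, Check, Load, Init, Ack}
EF ~safe: least fixpoint, start Z0 = {Sync, Hold, Check, Load, Init, Ack}, add states with some successor in Z. Z1 = {Sync, Hold, Check, Req, Load, Init, Ack}; Z2 = {Sync, Hold, Err, Check, Req, Load, Init, Ack}; fixed.
Sat(EF ~safe) = {Sync, Hold, Err, Check, Req, Load, Init, Ack}
E[safe U EF ~safe]: least fixpoint, start Z0 = Sat(EF ~safe) = {Sync, Hold, Err, Check, Req, Load, Init, Ack}, add states in Sat(safe) with some successor in Z. Already a fixed point.
Sat(E[safe U EF ~safe]) = {Sync, Hold, Err, Check, Req, Load, Init, Ack}
|Sat(E[safe U EF ~safe])| = |{Sync, Hold, Err, Check, Req, Load, Init, Ack}| = 8.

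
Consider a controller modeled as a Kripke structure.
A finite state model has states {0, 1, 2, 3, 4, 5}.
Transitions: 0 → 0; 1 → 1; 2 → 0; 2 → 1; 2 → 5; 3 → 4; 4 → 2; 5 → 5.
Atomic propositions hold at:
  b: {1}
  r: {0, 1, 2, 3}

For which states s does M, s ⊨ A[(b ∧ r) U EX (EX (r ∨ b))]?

Sat(b ∧ r) = {1}
Sat(r ∨ b) = {0, 1, 2, 3}
Sat(EX (r ∨ b)) = {s : some successor in {0, 1, 2, 3}} = {0, 1, 2, 4}
Sat(EX (EX (r ∨ b))) = {s : some successor in {0, 1, 2, 4}} = {0, 1, 2, 3, 4}
A[(b ∧ r) U EX (EX (r ∨ b))]: least fixpoint, start Z0 = Sat(EX (EX (r ∨ b))) = {0, 1, 2, 3, 4}, add states in Sat(b ∧ r) with every successor in Z. Already a fixed point.
Sat(A[(b ∧ r) U EX (EX (r ∨ b))]) = {0, 1, 2, 3, 4}

{0, 1, 2, 3, 4}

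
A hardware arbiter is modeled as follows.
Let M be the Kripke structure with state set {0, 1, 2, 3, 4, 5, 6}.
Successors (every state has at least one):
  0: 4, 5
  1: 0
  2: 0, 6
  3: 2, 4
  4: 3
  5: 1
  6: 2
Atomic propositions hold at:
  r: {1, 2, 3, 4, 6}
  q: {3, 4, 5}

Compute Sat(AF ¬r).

{0, 1, 5}

Sat(¬r) = {0, 5}
AF ¬r: least fixpoint, start Z0 = {0, 5}, add states with every successor in Z. Z1 = {0, 1, 5}; fixed.
Sat(AF ¬r) = {0, 1, 5}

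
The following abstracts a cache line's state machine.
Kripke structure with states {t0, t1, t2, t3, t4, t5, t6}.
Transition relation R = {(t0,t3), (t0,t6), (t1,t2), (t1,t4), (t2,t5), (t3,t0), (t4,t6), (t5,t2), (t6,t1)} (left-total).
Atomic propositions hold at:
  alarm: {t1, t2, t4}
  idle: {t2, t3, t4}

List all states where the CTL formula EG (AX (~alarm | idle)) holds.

{t0, t1, t2, t3, t5}

Sat(~alarm) = {t0, t3, t5, t6}
Sat(~alarm | idle) = {t0, t2, t3, t4, t5, t6}
Sat(AX (~alarm | idle)) = {s : every successor in {t0, t2, t3, t4, t5, t6}} = {t0, t1, t2, t3, t4, t5}
EG (AX (~alarm | idle)): greatest fixpoint, start Z0 = {t0, t1, t2, t3, t4, t5}, keep only states in Sat with some successor in Z. Z1 = {t0, t1, t2, t3, t5}; fixed.
Sat(EG (AX (~alarm | idle))) = {t0, t1, t2, t3, t5}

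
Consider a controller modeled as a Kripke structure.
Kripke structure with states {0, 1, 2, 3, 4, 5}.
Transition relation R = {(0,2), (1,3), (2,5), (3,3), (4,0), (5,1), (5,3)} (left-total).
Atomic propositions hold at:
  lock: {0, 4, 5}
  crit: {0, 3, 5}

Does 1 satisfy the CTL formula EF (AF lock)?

AF lock: least fixpoint, start Z0 = {0, 4, 5}, add states with every successor in Z. Z1 = {0, 2, 4, 5}; fixed.
Sat(AF lock) = {0, 2, 4, 5}
EF (AF lock): least fixpoint, start Z0 = {0, 2, 4, 5}, add states with some successor in Z. Already a fixed point.
Sat(EF (AF lock)) = {0, 2, 4, 5}
1 ∉ Sat(EF (AF lock)) = {0, 2, 4, 5}, so the formula does not hold at 1.

No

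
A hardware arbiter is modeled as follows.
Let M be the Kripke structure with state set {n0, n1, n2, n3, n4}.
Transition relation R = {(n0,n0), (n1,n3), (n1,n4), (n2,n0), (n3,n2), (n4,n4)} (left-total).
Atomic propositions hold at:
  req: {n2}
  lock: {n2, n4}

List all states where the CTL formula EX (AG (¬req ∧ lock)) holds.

Sat(¬req) = {n0, n1, n3, n4}
Sat(¬req ∧ lock) = {n4}
AG (¬req ∧ lock): greatest fixpoint, start Z0 = {n4}, keep only states in Sat with every successor in Z. Already a fixed point.
Sat(AG (¬req ∧ lock)) = {n4}
Sat(EX (AG (¬req ∧ lock))) = {s : some successor in {n4}} = {n1, n4}

{n1, n4}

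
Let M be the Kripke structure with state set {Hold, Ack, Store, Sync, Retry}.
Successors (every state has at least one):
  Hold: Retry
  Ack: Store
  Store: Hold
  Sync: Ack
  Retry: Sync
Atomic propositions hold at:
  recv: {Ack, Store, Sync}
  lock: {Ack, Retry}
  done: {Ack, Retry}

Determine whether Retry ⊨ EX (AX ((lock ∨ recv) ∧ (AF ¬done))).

Sat(lock ∨ recv) = {Ack, Store, Sync, Retry}
Sat(¬done) = {Hold, Store, Sync}
AF ¬done: least fixpoint, start Z0 = {Hold, Store, Sync}, add states with every successor in Z. Z1 = {Hold, Ack, Store, Sync, Retry}; fixed.
Sat(AF ¬done) = {Hold, Ack, Store, Sync, Retry}
Sat((lock ∨ recv) ∧ (AF ¬done)) = {Ack, Store, Sync, Retry}
Sat(AX ((lock ∨ recv) ∧ (AF ¬done))) = {s : every successor in {Ack, Store, Sync, Retry}} = {Hold, Ack, Sync, Retry}
Sat(EX (AX ((lock ∨ recv) ∧ (AF ¬done)))) = {s : some successor in {Hold, Ack, Sync, Retry}} = {Hold, Store, Sync, Retry}
Retry ∈ Sat(EX (AX ((lock ∨ recv) ∧ (AF ¬done)))) = {Hold, Store, Sync, Retry}, so the formula holds at Retry.

Yes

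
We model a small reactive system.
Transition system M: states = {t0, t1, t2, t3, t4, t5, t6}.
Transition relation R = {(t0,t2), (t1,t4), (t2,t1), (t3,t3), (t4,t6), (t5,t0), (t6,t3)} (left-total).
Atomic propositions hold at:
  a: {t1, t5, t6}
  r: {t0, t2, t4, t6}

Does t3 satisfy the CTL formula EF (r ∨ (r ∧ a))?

Sat(r ∧ a) = {t6}
Sat(r ∨ (r ∧ a)) = {t0, t2, t4, t6}
EF (r ∨ (r ∧ a)): least fixpoint, start Z0 = {t0, t2, t4, t6}, add states with some successor in Z. Z1 = {t0, t1, t2, t4, t5, t6}; fixed.
Sat(EF (r ∨ (r ∧ a))) = {t0, t1, t2, t4, t5, t6}
t3 ∉ Sat(EF (r ∨ (r ∧ a))) = {t0, t1, t2, t4, t5, t6}, so the formula does not hold at t3.

No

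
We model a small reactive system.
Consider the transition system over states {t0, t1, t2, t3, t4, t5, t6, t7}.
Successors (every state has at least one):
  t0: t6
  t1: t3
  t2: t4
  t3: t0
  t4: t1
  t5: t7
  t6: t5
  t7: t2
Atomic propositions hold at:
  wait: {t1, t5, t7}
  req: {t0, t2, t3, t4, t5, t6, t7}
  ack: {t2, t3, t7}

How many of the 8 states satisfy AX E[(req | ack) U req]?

7

Sat(req | ack) = {t0, t2, t3, t4, t5, t6, t7}
E[(req | ack) U req]: least fixpoint, start Z0 = Sat(req) = {t0, t2, t3, t4, t5, t6, t7}, add states in Sat(req | ack) with some successor in Z. Already a fixed point.
Sat(E[(req | ack) U req]) = {t0, t2, t3, t4, t5, t6, t7}
Sat(AX E[(req | ack) U req]) = {s : every successor in {t0, t2, t3, t4, t5, t6, t7}} = {t0, t1, t2, t3, t5, t6, t7}
|Sat(AX E[(req | ack) U req])| = |{t0, t1, t2, t3, t5, t6, t7}| = 7.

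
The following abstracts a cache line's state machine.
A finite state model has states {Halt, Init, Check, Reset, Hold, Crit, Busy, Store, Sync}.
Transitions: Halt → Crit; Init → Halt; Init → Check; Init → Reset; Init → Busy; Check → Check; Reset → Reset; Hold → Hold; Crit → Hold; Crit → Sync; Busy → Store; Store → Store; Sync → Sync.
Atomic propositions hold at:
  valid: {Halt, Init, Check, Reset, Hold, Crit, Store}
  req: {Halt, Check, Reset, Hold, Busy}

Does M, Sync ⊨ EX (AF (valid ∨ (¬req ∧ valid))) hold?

Sat(¬req) = {Init, Crit, Store, Sync}
Sat(¬req ∧ valid) = {Init, Crit, Store}
Sat(valid ∨ (¬req ∧ valid)) = {Halt, Init, Check, Reset, Hold, Crit, Store}
AF (valid ∨ (¬req ∧ valid)): least fixpoint, start Z0 = {Halt, Init, Check, Reset, Hold, Crit, Store}, add states with every successor in Z. Z1 = {Halt, Init, Check, Reset, Hold, Crit, Busy, Store}; fixed.
Sat(AF (valid ∨ (¬req ∧ valid))) = {Halt, Init, Check, Reset, Hold, Crit, Busy, Store}
Sat(EX (AF (valid ∨ (¬req ∧ valid)))) = {s : some successor in {Halt, Init, Check, Reset, Hold, Crit, Busy, Store}} = {Halt, Init, Check, Reset, Hold, Crit, Busy, Store}
Sync ∉ Sat(EX (AF (valid ∨ (¬req ∧ valid)))) = {Halt, Init, Check, Reset, Hold, Crit, Busy, Store}, so the formula does not hold at Sync.

No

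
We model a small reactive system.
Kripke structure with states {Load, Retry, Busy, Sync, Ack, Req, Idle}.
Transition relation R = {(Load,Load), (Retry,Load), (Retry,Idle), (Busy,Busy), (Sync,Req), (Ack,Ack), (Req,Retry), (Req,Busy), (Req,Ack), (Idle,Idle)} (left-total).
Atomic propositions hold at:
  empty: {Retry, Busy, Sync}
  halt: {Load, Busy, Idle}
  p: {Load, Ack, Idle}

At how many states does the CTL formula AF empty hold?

AF empty: least fixpoint, start Z0 = {Retry, Busy, Sync}, add states with every successor in Z. Already a fixed point.
Sat(AF empty) = {Retry, Busy, Sync}
|Sat(AF empty)| = |{Retry, Busy, Sync}| = 3.

3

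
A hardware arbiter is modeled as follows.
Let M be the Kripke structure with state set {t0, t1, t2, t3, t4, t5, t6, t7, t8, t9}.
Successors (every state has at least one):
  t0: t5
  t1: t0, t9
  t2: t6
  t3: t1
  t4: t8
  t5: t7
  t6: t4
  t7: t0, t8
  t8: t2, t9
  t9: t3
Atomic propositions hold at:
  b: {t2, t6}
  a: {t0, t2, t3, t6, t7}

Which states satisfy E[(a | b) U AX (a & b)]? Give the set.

Sat(a | b) = {t0, t2, t3, t6, t7}
Sat(a & b) = {t2, t6}
Sat(AX (a & b)) = {s : every successor in {t2, t6}} = {t2}
E[(a | b) U AX (a & b)]: least fixpoint, start Z0 = Sat(AX (a & b)) = {t2}, add states in Sat(a | b) with some successor in Z. Already a fixed point.
Sat(E[(a | b) U AX (a & b)]) = {t2}

{t2}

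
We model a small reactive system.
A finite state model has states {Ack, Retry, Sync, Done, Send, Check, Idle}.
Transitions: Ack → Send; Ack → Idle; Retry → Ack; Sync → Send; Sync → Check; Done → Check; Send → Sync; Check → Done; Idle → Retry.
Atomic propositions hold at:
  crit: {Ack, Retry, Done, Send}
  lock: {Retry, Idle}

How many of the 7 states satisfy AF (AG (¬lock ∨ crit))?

4

Sat(¬lock) = {Ack, Sync, Done, Send, Check}
Sat(¬lock ∨ crit) = {Ack, Retry, Sync, Done, Send, Check}
AG (¬lock ∨ crit): greatest fixpoint, start Z0 = {Ack, Retry, Sync, Done, Send, Check}, keep only states in Sat with every successor in Z. Z1 = {Retry, Sync, Done, Send, Check}; Z2 = {Sync, Done, Send, Check}; fixed.
Sat(AG (¬lock ∨ crit)) = {Sync, Done, Send, Check}
AF (AG (¬lock ∨ crit)): least fixpoint, start Z0 = {Sync, Done, Send, Check}, add states with every successor in Z. Already a fixed point.
Sat(AF (AG (¬lock ∨ crit))) = {Sync, Done, Send, Check}
|Sat(AF (AG (¬lock ∨ crit)))| = |{Sync, Done, Send, Check}| = 4.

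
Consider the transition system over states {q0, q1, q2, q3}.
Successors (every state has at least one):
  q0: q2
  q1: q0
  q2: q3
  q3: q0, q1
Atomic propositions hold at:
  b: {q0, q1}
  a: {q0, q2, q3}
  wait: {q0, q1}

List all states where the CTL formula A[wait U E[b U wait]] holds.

{q0, q1}

E[b U wait]: least fixpoint, start Z0 = Sat(wait) = {q0, q1}, add states in Sat(b) with some successor in Z. Already a fixed point.
Sat(E[b U wait]) = {q0, q1}
A[wait U E[b U wait]]: least fixpoint, start Z0 = Sat(E[b U wait]) = {q0, q1}, add states in Sat(wait) with every successor in Z. Already a fixed point.
Sat(A[wait U E[b U wait]]) = {q0, q1}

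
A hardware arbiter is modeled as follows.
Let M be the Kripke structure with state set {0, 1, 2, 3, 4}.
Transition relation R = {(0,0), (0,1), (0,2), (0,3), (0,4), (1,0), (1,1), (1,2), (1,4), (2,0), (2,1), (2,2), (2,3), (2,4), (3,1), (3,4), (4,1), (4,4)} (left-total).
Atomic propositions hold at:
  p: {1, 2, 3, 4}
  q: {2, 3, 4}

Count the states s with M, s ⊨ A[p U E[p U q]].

4

E[p U q]: least fixpoint, start Z0 = Sat(q) = {2, 3, 4}, add states in Sat(p) with some successor in Z. Z1 = {1, 2, 3, 4}; fixed.
Sat(E[p U q]) = {1, 2, 3, 4}
A[p U E[p U q]]: least fixpoint, start Z0 = Sat(E[p U q]) = {1, 2, 3, 4}, add states in Sat(p) with every successor in Z. Already a fixed point.
Sat(A[p U E[p U q]]) = {1, 2, 3, 4}
|Sat(A[p U E[p U q]])| = |{1, 2, 3, 4}| = 4.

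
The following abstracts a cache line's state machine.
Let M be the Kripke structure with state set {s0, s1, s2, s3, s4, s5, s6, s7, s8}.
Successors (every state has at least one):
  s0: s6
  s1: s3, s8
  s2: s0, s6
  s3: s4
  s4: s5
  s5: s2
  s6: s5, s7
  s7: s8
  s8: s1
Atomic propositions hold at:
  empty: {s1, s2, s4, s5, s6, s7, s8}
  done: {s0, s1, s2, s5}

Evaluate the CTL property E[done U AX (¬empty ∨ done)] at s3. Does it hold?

No

Sat(¬empty) = {s0, s3}
Sat(¬empty ∨ done) = {s0, s1, s2, s3, s5}
Sat(AX (¬empty ∨ done)) = {s : every successor in {s0, s1, s2, s3, s5}} = {s4, s5, s8}
E[done U AX (¬empty ∨ done)]: least fixpoint, start Z0 = Sat(AX (¬empty ∨ done)) = {s4, s5, s8}, add states in Sat(done) with some successor in Z. Z1 = {s1, s4, s5, s8}; fixed.
Sat(E[done U AX (¬empty ∨ done)]) = {s1, s4, s5, s8}
s3 ∉ Sat(E[done U AX (¬empty ∨ done)]) = {s1, s4, s5, s8}, so the formula does not hold at s3.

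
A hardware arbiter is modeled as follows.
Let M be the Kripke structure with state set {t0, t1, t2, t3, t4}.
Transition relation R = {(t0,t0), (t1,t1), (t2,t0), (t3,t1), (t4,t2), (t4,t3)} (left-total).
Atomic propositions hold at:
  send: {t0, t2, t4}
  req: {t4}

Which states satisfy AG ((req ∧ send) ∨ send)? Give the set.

Sat(req ∧ send) = {t4}
Sat((req ∧ send) ∨ send) = {t0, t2, t4}
AG ((req ∧ send) ∨ send): greatest fixpoint, start Z0 = {t0, t2, t4}, keep only states in Sat with every successor in Z. Z1 = {t0, t2}; fixed.
Sat(AG ((req ∧ send) ∨ send)) = {t0, t2}

{t0, t2}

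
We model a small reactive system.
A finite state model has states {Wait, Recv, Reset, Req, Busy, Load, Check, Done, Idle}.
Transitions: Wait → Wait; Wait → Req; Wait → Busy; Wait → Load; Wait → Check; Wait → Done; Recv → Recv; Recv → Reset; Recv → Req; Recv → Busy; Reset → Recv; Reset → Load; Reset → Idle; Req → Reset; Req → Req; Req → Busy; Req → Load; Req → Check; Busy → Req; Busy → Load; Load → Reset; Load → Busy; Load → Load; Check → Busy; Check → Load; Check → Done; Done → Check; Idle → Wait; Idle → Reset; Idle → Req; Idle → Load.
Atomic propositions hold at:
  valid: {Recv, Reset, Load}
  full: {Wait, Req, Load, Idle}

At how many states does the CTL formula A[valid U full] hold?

A[valid U full]: least fixpoint, start Z0 = Sat(full) = {Wait, Req, Load, Idle}, add states in Sat(valid) with every successor in Z. Already a fixed point.
Sat(A[valid U full]) = {Wait, Req, Load, Idle}
|Sat(A[valid U full])| = |{Wait, Req, Load, Idle}| = 4.

4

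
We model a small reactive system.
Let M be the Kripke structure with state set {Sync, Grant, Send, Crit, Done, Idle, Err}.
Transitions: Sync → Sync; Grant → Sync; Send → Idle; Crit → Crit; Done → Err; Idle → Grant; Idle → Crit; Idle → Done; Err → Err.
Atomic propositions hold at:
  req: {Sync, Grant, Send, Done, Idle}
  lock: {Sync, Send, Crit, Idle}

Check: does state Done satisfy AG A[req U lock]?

A[req U lock]: least fixpoint, start Z0 = Sat(lock) = {Sync, Send, Crit, Idle}, add states in Sat(req) with every successor in Z. Z1 = {Sync, Grant, Send, Crit, Idle}; fixed.
Sat(A[req U lock]) = {Sync, Grant, Send, Crit, Idle}
AG A[req U lock]: greatest fixpoint, start Z0 = {Sync, Grant, Send, Crit, Idle}, keep only states in Sat with every successor in Z. Z1 = {Sync, Grant, Send, Crit}; Z2 = {Sync, Grant, Crit}; fixed.
Sat(AG A[req U lock]) = {Sync, Grant, Crit}
Done ∉ Sat(AG A[req U lock]) = {Sync, Grant, Crit}, so the formula does not hold at Done.

No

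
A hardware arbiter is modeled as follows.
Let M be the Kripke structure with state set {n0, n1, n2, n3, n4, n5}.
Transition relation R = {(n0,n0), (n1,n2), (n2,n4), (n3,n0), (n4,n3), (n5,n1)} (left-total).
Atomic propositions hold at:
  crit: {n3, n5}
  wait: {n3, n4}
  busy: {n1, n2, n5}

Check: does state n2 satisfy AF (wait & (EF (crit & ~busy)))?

Yes

Sat(~busy) = {n0, n3, n4}
Sat(crit & ~busy) = {n3}
EF (crit & ~busy): least fixpoint, start Z0 = {n3}, add states with some successor in Z. Z1 = {n3, n4}; Z2 = {n2, n3, n4}; Z3 = {n1, n2, n3, n4}; Z4 = {n1, n2, n3, n4, n5}; fixed.
Sat(EF (crit & ~busy)) = {n1, n2, n3, n4, n5}
Sat(wait & (EF (crit & ~busy))) = {n3, n4}
AF (wait & (EF (crit & ~busy))): least fixpoint, start Z0 = {n3, n4}, add states with every successor in Z. Z1 = {n2, n3, n4}; Z2 = {n1, n2, n3, n4}; Z3 = {n1, n2, n3, n4, n5}; fixed.
Sat(AF (wait & (EF (crit & ~busy)))) = {n1, n2, n3, n4, n5}
n2 ∈ Sat(AF (wait & (EF (crit & ~busy)))) = {n1, n2, n3, n4, n5}, so the formula holds at n2.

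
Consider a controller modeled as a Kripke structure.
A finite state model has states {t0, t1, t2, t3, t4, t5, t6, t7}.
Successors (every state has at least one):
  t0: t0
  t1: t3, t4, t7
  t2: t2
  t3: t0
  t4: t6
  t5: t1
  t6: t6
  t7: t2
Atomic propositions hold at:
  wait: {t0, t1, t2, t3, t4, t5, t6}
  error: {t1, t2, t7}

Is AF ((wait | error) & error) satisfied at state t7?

Yes

Sat(wait | error) = {t0, t1, t2, t3, t4, t5, t6, t7}
Sat((wait | error) & error) = {t1, t2, t7}
AF ((wait | error) & error): least fixpoint, start Z0 = {t1, t2, t7}, add states with every successor in Z. Z1 = {t1, t2, t5, t7}; fixed.
Sat(AF ((wait | error) & error)) = {t1, t2, t5, t7}
t7 ∈ Sat(AF ((wait | error) & error)) = {t1, t2, t5, t7}, so the formula holds at t7.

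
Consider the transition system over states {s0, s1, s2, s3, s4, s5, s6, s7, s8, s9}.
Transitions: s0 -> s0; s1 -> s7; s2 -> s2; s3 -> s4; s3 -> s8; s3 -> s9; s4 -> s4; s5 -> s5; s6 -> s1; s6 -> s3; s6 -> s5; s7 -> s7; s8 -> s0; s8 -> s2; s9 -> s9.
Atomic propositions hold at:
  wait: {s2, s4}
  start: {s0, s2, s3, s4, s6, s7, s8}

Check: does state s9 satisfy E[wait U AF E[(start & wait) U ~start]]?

Yes

Sat(start & wait) = {s2, s4}
Sat(~start) = {s1, s5, s9}
E[(start & wait) U ~start]: least fixpoint, start Z0 = Sat(~start) = {s1, s5, s9}, add states in Sat(start & wait) with some successor in Z. Already a fixed point.
Sat(E[(start & wait) U ~start]) = {s1, s5, s9}
AF E[(start & wait) U ~start]: least fixpoint, start Z0 = {s1, s5, s9}, add states with every successor in Z. Already a fixed point.
Sat(AF E[(start & wait) U ~start]) = {s1, s5, s9}
E[wait U AF E[(start & wait) U ~start]]: least fixpoint, start Z0 = Sat(AF E[(start & wait) U ~start]) = {s1, s5, s9}, add states in Sat(wait) with some successor in Z. Already a fixed point.
Sat(E[wait U AF E[(start & wait) U ~start]]) = {s1, s5, s9}
s9 ∈ Sat(E[wait U AF E[(start & wait) U ~start]]) = {s1, s5, s9}, so the formula holds at s9.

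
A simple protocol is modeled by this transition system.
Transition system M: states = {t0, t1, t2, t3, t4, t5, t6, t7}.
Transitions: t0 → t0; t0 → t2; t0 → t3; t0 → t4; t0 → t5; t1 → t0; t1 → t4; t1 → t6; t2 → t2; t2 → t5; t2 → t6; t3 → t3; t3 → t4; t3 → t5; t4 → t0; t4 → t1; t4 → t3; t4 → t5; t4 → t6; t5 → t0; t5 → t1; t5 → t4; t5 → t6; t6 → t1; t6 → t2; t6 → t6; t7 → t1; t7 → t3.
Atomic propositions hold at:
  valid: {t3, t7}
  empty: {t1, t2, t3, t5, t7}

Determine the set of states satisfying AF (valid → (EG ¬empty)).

{t0, t1, t2, t4, t5, t6}

Sat(¬empty) = {t0, t4, t6}
EG ¬empty: greatest fixpoint, start Z0 = {t0, t4, t6}, keep only states in Sat with some successor in Z. Already a fixed point.
Sat(EG ¬empty) = {t0, t4, t6}
Sat(valid → (EG ¬empty)) = {t0, t1, t2, t4, t5, t6}
AF (valid → (EG ¬empty)): least fixpoint, start Z0 = {t0, t1, t2, t4, t5, t6}, add states with every successor in Z. Already a fixed point.
Sat(AF (valid → (EG ¬empty))) = {t0, t1, t2, t4, t5, t6}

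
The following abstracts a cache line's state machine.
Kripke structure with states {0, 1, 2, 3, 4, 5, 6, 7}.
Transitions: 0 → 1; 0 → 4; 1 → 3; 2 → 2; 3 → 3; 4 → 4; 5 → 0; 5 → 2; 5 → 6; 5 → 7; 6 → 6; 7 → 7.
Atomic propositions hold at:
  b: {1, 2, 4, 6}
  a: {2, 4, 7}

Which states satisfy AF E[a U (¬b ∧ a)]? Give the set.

{7}

Sat(¬b) = {0, 3, 5, 7}
Sat(¬b ∧ a) = {7}
E[a U (¬b ∧ a)]: least fixpoint, start Z0 = Sat((¬b ∧ a)) = {7}, add states in Sat(a) with some successor in Z. Already a fixed point.
Sat(E[a U (¬b ∧ a)]) = {7}
AF E[a U (¬b ∧ a)]: least fixpoint, start Z0 = {7}, add states with every successor in Z. Already a fixed point.
Sat(AF E[a U (¬b ∧ a)]) = {7}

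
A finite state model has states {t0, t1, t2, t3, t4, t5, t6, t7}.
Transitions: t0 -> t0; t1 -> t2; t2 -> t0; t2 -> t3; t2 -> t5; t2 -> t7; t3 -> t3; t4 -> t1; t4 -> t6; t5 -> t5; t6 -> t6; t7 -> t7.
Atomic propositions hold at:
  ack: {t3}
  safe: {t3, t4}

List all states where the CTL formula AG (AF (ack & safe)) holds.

{t3}

Sat(ack & safe) = {t3}
AF (ack & safe): least fixpoint, start Z0 = {t3}, add states with every successor in Z. Already a fixed point.
Sat(AF (ack & safe)) = {t3}
AG (AF (ack & safe)): greatest fixpoint, start Z0 = {t3}, keep only states in Sat with every successor in Z. Already a fixed point.
Sat(AG (AF (ack & safe))) = {t3}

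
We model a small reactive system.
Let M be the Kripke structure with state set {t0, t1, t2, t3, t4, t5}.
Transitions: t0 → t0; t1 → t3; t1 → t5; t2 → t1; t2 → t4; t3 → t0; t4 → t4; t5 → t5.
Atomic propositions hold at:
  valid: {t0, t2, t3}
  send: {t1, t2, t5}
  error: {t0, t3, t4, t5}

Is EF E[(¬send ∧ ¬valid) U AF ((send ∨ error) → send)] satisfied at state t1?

Sat(¬send) = {t0, t3, t4}
Sat(¬valid) = {t1, t4, t5}
Sat(¬send ∧ ¬valid) = {t4}
Sat(send ∨ error) = {t0, t1, t2, t3, t4, t5}
Sat((send ∨ error) → send) = {t1, t2, t5}
AF ((send ∨ error) → send): least fixpoint, start Z0 = {t1, t2, t5}, add states with every successor in Z. Already a fixed point.
Sat(AF ((send ∨ error) → send)) = {t1, t2, t5}
E[(¬send ∧ ¬valid) U AF ((send ∨ error) → send)]: least fixpoint, start Z0 = Sat(AF ((send ∨ error) → send)) = {t1, t2, t5}, add states in Sat(¬send ∧ ¬valid) with some successor in Z. Already a fixed point.
Sat(E[(¬send ∧ ¬valid) U AF ((send ∨ error) → send)]) = {t1, t2, t5}
EF E[(¬send ∧ ¬valid) U AF ((send ∨ error) → send)]: least fixpoint, start Z0 = {t1, t2, t5}, add states with some successor in Z. Already a fixed point.
Sat(EF E[(¬send ∧ ¬valid) U AF ((send ∨ error) → send)]) = {t1, t2, t5}
t1 ∈ Sat(EF E[(¬send ∧ ¬valid) U AF ((send ∨ error) → send)]) = {t1, t2, t5}, so the formula holds at t1.

Yes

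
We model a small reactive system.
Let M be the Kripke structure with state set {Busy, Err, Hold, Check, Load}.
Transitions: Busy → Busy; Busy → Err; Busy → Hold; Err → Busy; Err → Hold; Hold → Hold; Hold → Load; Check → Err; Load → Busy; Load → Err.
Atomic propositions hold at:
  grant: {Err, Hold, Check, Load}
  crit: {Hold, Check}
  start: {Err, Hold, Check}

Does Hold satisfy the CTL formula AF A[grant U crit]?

Yes

A[grant U crit]: least fixpoint, start Z0 = Sat(crit) = {Hold, Check}, add states in Sat(grant) with every successor in Z. Already a fixed point.
Sat(A[grant U crit]) = {Hold, Check}
AF A[grant U crit]: least fixpoint, start Z0 = {Hold, Check}, add states with every successor in Z. Already a fixed point.
Sat(AF A[grant U crit]) = {Hold, Check}
Hold ∈ Sat(AF A[grant U crit]) = {Hold, Check}, so the formula holds at Hold.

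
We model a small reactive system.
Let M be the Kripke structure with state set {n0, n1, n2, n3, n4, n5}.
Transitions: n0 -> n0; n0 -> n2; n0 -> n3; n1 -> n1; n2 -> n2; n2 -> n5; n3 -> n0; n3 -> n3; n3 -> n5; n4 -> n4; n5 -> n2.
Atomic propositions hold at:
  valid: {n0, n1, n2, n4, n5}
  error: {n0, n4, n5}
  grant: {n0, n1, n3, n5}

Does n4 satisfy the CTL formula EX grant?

No

Sat(EX grant) = {s : some successor in {n0, n1, n3, n5}} = {n0, n1, n2, n3}
n4 ∉ Sat(EX grant) = {n0, n1, n2, n3}, so the formula does not hold at n4.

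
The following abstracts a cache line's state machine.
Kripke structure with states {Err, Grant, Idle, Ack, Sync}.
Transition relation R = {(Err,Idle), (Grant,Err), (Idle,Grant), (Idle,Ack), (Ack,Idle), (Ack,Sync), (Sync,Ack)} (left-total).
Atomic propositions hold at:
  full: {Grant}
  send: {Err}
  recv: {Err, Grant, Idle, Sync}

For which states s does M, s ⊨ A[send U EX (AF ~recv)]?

Sat(~recv) = {Ack}
AF ~recv: least fixpoint, start Z0 = {Ack}, add states with every successor in Z. Z1 = {Ack, Sync}; fixed.
Sat(AF ~recv) = {Ack, Sync}
Sat(EX (AF ~recv)) = {s : some successor in {Ack, Sync}} = {Idle, Ack, Sync}
A[send U EX (AF ~recv)]: least fixpoint, start Z0 = Sat(EX (AF ~recv)) = {Idle, Ack, Sync}, add states in Sat(send) with every successor in Z. Z1 = {Err, Idle, Ack, Sync}; fixed.
Sat(A[send U EX (AF ~recv)]) = {Err, Idle, Ack, Sync}

{Err, Idle, Ack, Sync}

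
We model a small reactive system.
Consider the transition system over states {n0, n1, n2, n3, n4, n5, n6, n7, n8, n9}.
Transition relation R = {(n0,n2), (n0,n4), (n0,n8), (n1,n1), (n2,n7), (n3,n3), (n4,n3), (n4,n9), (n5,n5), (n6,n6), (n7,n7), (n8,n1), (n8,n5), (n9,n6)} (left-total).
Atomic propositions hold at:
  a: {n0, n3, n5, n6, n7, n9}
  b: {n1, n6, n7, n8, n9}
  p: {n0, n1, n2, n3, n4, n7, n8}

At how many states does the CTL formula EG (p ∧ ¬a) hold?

Sat(¬a) = {n1, n2, n4, n8}
Sat(p ∧ ¬a) = {n1, n2, n4, n8}
EG (p ∧ ¬a): greatest fixpoint, start Z0 = {n1, n2, n4, n8}, keep only states in Sat with some successor in Z. Z1 = {n1, n8}; fixed.
Sat(EG (p ∧ ¬a)) = {n1, n8}
|Sat(EG (p ∧ ¬a))| = |{n1, n8}| = 2.

2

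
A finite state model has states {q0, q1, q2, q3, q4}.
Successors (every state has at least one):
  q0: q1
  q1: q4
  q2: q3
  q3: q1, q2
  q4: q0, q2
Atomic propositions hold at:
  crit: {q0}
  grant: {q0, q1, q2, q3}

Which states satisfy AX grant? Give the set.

Sat(AX grant) = {s : every successor in {q0, q1, q2, q3}} = {q0, q2, q3, q4}

{q0, q2, q3, q4}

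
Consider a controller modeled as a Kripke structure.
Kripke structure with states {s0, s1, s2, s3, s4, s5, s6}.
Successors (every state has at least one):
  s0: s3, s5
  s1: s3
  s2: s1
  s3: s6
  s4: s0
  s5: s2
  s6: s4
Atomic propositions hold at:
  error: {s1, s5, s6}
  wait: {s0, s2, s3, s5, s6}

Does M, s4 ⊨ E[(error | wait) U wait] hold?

Sat(error | wait) = {s0, s1, s2, s3, s5, s6}
E[(error | wait) U wait]: least fixpoint, start Z0 = Sat(wait) = {s0, s2, s3, s5, s6}, add states in Sat(error | wait) with some successor in Z. Z1 = {s0, s1, s2, s3, s5, s6}; fixed.
Sat(E[(error | wait) U wait]) = {s0, s1, s2, s3, s5, s6}
s4 ∉ Sat(E[(error | wait) U wait]) = {s0, s1, s2, s3, s5, s6}, so the formula does not hold at s4.

No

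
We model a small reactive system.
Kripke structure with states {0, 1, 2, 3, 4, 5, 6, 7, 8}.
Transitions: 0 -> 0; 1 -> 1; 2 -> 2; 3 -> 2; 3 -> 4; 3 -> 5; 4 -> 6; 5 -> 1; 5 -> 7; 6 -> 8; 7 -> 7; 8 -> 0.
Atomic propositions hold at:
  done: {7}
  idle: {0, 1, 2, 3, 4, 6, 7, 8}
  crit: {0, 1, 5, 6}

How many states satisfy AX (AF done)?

1

AF done: least fixpoint, start Z0 = {7}, add states with every successor in Z. Already a fixed point.
Sat(AF done) = {7}
Sat(AX (AF done)) = {s : every successor in {7}} = {7}
|Sat(AX (AF done))| = |{7}| = 1.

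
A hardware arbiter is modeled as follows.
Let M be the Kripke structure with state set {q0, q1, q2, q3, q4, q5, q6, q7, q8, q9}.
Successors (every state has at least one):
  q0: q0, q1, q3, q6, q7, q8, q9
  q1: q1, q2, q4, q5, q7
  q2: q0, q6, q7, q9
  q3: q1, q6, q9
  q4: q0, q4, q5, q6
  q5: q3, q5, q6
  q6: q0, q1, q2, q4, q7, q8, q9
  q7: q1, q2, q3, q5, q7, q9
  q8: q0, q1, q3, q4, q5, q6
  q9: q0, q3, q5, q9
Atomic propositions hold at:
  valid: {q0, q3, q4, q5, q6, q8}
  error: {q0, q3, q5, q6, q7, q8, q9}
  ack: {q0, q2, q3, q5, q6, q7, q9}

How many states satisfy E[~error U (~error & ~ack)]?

2

Sat(~error) = {q1, q2, q4}
Sat(~ack) = {q1, q4, q8}
Sat(~error & ~ack) = {q1, q4}
E[~error U (~error & ~ack)]: least fixpoint, start Z0 = Sat((~error & ~ack)) = {q1, q4}, add states in Sat(~error) with some successor in Z. Already a fixed point.
Sat(E[~error U (~error & ~ack)]) = {q1, q4}
|Sat(E[~error U (~error & ~ack)])| = |{q1, q4}| = 2.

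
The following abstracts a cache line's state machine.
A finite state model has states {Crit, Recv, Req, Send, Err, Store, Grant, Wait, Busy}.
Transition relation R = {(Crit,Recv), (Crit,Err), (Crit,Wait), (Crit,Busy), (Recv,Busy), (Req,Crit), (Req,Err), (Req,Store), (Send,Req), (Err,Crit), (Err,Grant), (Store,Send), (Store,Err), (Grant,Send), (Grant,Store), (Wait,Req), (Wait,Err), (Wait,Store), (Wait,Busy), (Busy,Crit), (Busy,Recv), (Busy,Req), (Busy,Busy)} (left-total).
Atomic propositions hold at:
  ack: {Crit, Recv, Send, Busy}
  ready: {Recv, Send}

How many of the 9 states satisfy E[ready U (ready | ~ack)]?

7

Sat(~ack) = {Req, Err, Store, Grant, Wait}
Sat(ready | ~ack) = {Recv, Req, Send, Err, Store, Grant, Wait}
E[ready U (ready | ~ack)]: least fixpoint, start Z0 = Sat((ready | ~ack)) = {Recv, Req, Send, Err, Store, Grant, Wait}, add states in Sat(ready) with some successor in Z. Already a fixed point.
Sat(E[ready U (ready | ~ack)]) = {Recv, Req, Send, Err, Store, Grant, Wait}
|Sat(E[ready U (ready | ~ack)])| = |{Recv, Req, Send, Err, Store, Grant, Wait}| = 7.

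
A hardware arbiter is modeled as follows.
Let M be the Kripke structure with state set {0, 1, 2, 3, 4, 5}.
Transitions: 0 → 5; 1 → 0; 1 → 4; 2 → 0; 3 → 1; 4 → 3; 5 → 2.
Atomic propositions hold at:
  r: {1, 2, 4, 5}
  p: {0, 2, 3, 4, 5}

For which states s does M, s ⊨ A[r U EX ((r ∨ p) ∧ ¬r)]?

Sat(r ∨ p) = {0, 1, 2, 3, 4, 5}
Sat(¬r) = {0, 3}
Sat((r ∨ p) ∧ ¬r) = {0, 3}
Sat(EX ((r ∨ p) ∧ ¬r)) = {s : some successor in {0, 3}} = {1, 2, 4}
A[r U EX ((r ∨ p) ∧ ¬r)]: least fixpoint, start Z0 = Sat(EX ((r ∨ p) ∧ ¬r)) = {1, 2, 4}, add states in Sat(r) with every successor in Z. Z1 = {1, 2, 4, 5}; fixed.
Sat(A[r U EX ((r ∨ p) ∧ ¬r)]) = {1, 2, 4, 5}

{1, 2, 4, 5}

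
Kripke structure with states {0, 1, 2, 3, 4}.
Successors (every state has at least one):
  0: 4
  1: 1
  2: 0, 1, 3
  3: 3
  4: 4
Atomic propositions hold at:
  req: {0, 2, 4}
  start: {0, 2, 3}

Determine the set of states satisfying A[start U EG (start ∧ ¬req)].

{3}

Sat(¬req) = {1, 3}
Sat(start ∧ ¬req) = {3}
EG (start ∧ ¬req): greatest fixpoint, start Z0 = {3}, keep only states in Sat with some successor in Z. Already a fixed point.
Sat(EG (start ∧ ¬req)) = {3}
A[start U EG (start ∧ ¬req)]: least fixpoint, start Z0 = Sat(EG (start ∧ ¬req)) = {3}, add states in Sat(start) with every successor in Z. Already a fixed point.
Sat(A[start U EG (start ∧ ¬req)]) = {3}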